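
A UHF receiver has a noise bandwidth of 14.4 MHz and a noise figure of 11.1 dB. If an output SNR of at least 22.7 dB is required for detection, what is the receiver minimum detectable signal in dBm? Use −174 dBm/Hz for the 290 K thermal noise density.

−68.6 dBm

Sensitivity = −174 + 10 log₁₀(B) + NF + SNR_min
= −174 + 71.58 + 11.1 + 22.7
= −68.62 dBm → −68.6 dBm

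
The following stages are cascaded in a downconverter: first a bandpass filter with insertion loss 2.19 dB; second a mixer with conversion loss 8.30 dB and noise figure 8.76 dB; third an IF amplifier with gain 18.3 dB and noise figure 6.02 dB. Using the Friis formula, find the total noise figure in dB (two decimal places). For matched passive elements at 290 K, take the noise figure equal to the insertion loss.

16.63 dB

Convert to linear (a loss of L dB is a gain of −L dB): F_i = 10^(NF_i/10), G_i = 10^(G_i,dB/10)
  Stage 1: F_1 = 10^(2.19/10) = 1.656, G_1 = 10^(−2.19/10) = 0.6039
  Stage 2: F_2 = 10^(8.76/10) = 7.516, G_2 = 10^(−8.30/10) = 0.1479
  Stage 3: F_3 = 10^(6.02/10) = 3.999, G_3 = 10^(18.3/10) = 67.61
Friis cascade:
  F = 1.656 + (7.516 − 1)/0.6039 + (3.999 − 1)/0.08933 = 46.02
NF = 10 log₁₀(46.02) = 16.63 dB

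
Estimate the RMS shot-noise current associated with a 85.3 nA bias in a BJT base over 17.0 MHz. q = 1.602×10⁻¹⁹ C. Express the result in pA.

682 pA

I_n = √(2qI·B)
2qI·B = 2 × 1.602×10⁻¹⁹ × 8.53×10⁻⁸ × 1.70×10⁷ = 4.65×10⁻¹⁹ A²
I_n = √(4.65×10⁻¹⁹) = 6.82×10⁻¹⁰ A = 682 pA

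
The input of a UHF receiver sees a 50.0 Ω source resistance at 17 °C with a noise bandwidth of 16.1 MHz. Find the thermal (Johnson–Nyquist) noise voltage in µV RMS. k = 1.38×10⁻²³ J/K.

T = 17 °C + 273.15 = 290.15 K
V_n = √(4kTRB)
4kTRB = 4 × 1.38×10⁻²³ × 290.15 × 5.00×10¹ × 1.61×10⁷ = 1.29×10⁻¹¹ V²
V_n = √(1.29×10⁻¹¹) = 3.59×10⁻⁶ V = 3.59 µV

3.59 µV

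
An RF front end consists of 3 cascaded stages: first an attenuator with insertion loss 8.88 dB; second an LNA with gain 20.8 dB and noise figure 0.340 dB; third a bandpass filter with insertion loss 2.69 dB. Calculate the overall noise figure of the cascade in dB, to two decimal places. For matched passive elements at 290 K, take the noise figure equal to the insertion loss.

9.25 dB

Convert to linear (a loss of L dB is a gain of −L dB): F_i = 10^(NF_i/10), G_i = 10^(G_i,dB/10)
  Stage 1: F_1 = 10^(8.88/10) = 7.727, G_1 = 10^(−8.88/10) = 0.1294
  Stage 2: F_2 = 10^(0.340/10) = 1.081, G_2 = 10^(20.8/10) = 120.2
  Stage 3: F_3 = 10^(2.69/10) = 1.858, G_3 = 10^(−2.69/10) = 0.5383
Friis cascade:
  F = 7.727 + (1.081 − 1)/0.1294 + (1.858 − 1)/15.56 = 8.411
NF = 10 log₁₀(8.411) = 9.25 dB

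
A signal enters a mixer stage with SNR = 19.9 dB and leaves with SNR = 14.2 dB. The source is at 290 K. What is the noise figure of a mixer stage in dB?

5.7 dB

NF (dB) = SNR_in(dB) − SNR_out(dB) when the source is at T₀
NF = 19.9 − 14.2 = 5.7 dB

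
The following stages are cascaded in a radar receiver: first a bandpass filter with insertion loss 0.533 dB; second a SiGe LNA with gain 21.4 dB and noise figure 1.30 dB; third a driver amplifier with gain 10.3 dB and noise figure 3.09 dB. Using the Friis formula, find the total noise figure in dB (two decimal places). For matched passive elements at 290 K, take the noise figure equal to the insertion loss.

Convert to linear (a loss of L dB is a gain of −L dB): F_i = 10^(NF_i/10), G_i = 10^(G_i,dB/10)
  Stage 1: F_1 = 10^(0.533/10) = 1.131, G_1 = 10^(−0.533/10) = 0.8845
  Stage 2: F_2 = 10^(1.30/10) = 1.349, G_2 = 10^(21.4/10) = 138.0
  Stage 3: F_3 = 10^(3.09/10) = 2.037, G_3 = 10^(10.3/10) = 10.72
Friis cascade:
  F = 1.131 + (1.349 − 1)/0.8845 + (2.037 − 1)/122.1 = 1.534
NF = 10 log₁₀(1.534) = 1.86 dB

1.86 dB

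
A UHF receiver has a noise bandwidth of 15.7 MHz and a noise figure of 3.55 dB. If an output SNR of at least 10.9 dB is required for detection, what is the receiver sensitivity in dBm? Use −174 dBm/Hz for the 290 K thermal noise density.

Sensitivity = −174 + 10 log₁₀(B) + NF + SNR_min
= −174 + 71.96 + 3.55 + 10.9
= −87.59 dBm → −87.6 dBm

−87.6 dBm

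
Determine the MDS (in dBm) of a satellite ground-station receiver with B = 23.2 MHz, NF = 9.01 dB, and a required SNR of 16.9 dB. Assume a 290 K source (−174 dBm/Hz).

Sensitivity = −174 + 10 log₁₀(B) + NF + SNR_min
= −174 + 73.65 + 9.01 + 16.9
= −74.44 dBm → −74.4 dBm

−74.4 dBm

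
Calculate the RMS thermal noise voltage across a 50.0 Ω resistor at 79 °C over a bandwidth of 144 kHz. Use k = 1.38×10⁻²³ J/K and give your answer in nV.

374 nV

T = 79 °C + 273.15 = 352.15 K
V_n = √(4kTRB)
4kTRB = 4 × 1.38×10⁻²³ × 352.15 × 5.00×10¹ × 1.44×10⁵ = 1.40×10⁻¹³ V²
V_n = √(1.40×10⁻¹³) = 3.74×10⁻⁷ V = 374 nV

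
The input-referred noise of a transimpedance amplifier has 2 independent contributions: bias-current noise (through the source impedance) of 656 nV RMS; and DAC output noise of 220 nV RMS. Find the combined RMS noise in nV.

Uncorrelated sources add in power (mean-square): V_tot = √(ΣV_i²)
V_tot = √[(6.56×10⁻⁷)² + (2.20×10⁻⁷)²] = 6.92×10⁻⁷ V = 692 nV

692 nV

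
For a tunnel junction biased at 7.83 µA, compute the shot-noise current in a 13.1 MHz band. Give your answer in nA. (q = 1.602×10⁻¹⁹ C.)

5.73 nA

I_n = √(2qI·B)
2qI·B = 2 × 1.602×10⁻¹⁹ × 7.83×10⁻⁶ × 1.31×10⁷ = 3.29×10⁻¹⁷ A²
I_n = √(3.29×10⁻¹⁷) = 5.73×10⁻⁹ A = 5.73 nA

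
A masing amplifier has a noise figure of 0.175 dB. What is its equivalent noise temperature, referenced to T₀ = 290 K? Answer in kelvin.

11.9 K

F = 10^(0.175/10) = 1.04112
T_e = (F − 1)·T₀ = (1.04112 − 1) × 290 = 11.9 K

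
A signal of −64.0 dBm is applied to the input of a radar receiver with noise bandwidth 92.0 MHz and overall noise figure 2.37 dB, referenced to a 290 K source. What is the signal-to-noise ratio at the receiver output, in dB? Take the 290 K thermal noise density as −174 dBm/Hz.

Noise floor: N = −174 + 10 log₁₀(B) + NF
10 log₁₀(9.20×10⁷) = 79.64 dB
N = −174 + 79.64 + 2.37 = −91.99 dBm
SNR = P_sig − N = −64.0 − (−91.99) = 27.99 dB → 28.0 dB

28.0 dB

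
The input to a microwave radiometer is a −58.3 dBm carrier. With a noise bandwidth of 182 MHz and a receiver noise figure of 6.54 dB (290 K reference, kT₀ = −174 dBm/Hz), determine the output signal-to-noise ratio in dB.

26.6 dB

Noise floor: N = −174 + 10 log₁₀(B) + NF
10 log₁₀(1.82×10⁸) = 82.6 dB
N = −174 + 82.6 + 6.54 = −84.86 dBm
SNR = P_sig − N = −58.3 − (−84.86) = 26.56 dB → 26.6 dB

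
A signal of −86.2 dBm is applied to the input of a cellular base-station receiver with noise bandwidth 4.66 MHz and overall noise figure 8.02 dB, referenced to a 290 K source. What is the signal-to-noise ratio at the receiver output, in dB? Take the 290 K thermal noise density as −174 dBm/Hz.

Noise floor: N = −174 + 10 log₁₀(B) + NF
10 log₁₀(4.66×10⁶) = 66.68 dB
N = −174 + 66.68 + 8.02 = −99.30 dBm
SNR = P_sig − N = −86.2 − (−99.30) = 13.10 dB → 13.1 dB

13.1 dB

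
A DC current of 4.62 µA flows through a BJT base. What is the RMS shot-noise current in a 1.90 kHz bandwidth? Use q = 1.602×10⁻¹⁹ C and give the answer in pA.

53.0 pA

I_n = √(2qI·B)
2qI·B = 2 × 1.602×10⁻¹⁹ × 4.62×10⁻⁶ × 1.90×10³ = 2.81×10⁻²¹ A²
I_n = √(2.81×10⁻²¹) = 5.30×10⁻¹¹ A = 53.0 pA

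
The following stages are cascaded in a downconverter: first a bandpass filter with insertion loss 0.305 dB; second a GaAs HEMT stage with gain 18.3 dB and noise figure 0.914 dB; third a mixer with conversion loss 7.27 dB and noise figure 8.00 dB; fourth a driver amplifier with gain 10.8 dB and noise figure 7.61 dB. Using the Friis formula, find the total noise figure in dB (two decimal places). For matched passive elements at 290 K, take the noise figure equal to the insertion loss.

2.58 dB

Convert to linear (a loss of L dB is a gain of −L dB): F_i = 10^(NF_i/10), G_i = 10^(G_i,dB/10)
  Stage 1: F_1 = 10^(0.305/10) = 1.073, G_1 = 10^(−0.305/10) = 0.9322
  Stage 2: F_2 = 10^(0.914/10) = 1.234, G_2 = 10^(18.3/10) = 67.61
  Stage 3: F_3 = 10^(8.00/10) = 6.310, G_3 = 10^(−7.27/10) = 0.1875
  Stage 4: F_4 = 10^(7.61/10) = 5.768, G_4 = 10^(10.8/10) = 12.02
Friis cascade:
  F = 1.073 + (1.234 − 1)/0.9322 + (6.310 − 1)/63.02 + (5.768 − 1)/11.82 = 1.812
NF = 10 log₁₀(1.812) = 2.58 dB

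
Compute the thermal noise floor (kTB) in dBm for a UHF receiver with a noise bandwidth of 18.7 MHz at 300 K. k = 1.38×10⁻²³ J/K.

P_n = kTB = 1.38×10⁻²³ × 300 × 1.87×10⁷ = 7.74×10⁻¹⁴ W
In dBm: 10 log₁₀(7.74×10⁻¹⁴ / 10⁻³) = −101.1 dBm

−101.1 dBm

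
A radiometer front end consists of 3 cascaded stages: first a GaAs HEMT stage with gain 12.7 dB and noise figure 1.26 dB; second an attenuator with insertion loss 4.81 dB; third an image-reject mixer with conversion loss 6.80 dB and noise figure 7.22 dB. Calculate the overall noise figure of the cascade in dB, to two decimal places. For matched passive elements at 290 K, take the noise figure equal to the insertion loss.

Convert to linear (a loss of L dB is a gain of −L dB): F_i = 10^(NF_i/10), G_i = 10^(G_i,dB/10)
  Stage 1: F_1 = 10^(1.26/10) = 1.337, G_1 = 10^(12.7/10) = 18.62
  Stage 2: F_2 = 10^(4.81/10) = 3.027, G_2 = 10^(−4.81/10) = 0.3304
  Stage 3: F_3 = 10^(7.22/10) = 5.272, G_3 = 10^(−6.80/10) = 0.2089
Friis cascade:
  F = 1.337 + (3.027 − 1)/18.62 + (5.272 − 1)/6.152 = 2.140
NF = 10 log₁₀(2.140) = 3.30 dB

3.30 dB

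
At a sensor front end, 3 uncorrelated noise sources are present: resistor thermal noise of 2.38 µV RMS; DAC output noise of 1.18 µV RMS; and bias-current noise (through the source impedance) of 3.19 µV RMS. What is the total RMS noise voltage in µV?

4.15 µV

Uncorrelated sources add in power (mean-square): V_tot = √(ΣV_i²)
V_tot = √[(2.38×10⁻⁶)² + (1.18×10⁻⁶)² + (3.19×10⁻⁶)²] = 4.15×10⁻⁶ V = 4.15 µV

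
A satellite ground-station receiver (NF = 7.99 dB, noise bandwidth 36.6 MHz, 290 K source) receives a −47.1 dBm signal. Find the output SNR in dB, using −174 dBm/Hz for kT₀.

43.3 dB

Noise floor: N = −174 + 10 log₁₀(B) + NF
10 log₁₀(3.66×10⁷) = 75.63 dB
N = −174 + 75.63 + 7.99 = −90.38 dBm
SNR = P_sig − N = −47.1 − (−90.38) = 43.28 dB → 43.3 dB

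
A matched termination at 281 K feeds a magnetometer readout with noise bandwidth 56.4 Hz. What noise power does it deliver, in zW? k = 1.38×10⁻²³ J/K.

P_n = kTB = 1.38×10⁻²³ × 281 × 5.64×10¹ = 2.19×10⁻¹⁹ W = 219 zW

219 zW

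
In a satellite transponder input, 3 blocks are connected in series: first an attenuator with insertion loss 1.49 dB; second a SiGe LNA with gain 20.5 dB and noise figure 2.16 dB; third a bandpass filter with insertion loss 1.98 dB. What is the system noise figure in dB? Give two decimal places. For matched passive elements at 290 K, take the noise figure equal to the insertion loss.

3.66 dB

Convert to linear (a loss of L dB is a gain of −L dB): F_i = 10^(NF_i/10), G_i = 10^(G_i,dB/10)
  Stage 1: F_1 = 10^(1.49/10) = 1.409, G_1 = 10^(−1.49/10) = 0.7096
  Stage 2: F_2 = 10^(2.16/10) = 1.644, G_2 = 10^(20.5/10) = 112.2
  Stage 3: F_3 = 10^(1.98/10) = 1.578, G_3 = 10^(−1.98/10) = 0.6339
Friis cascade:
  F = 1.409 + (1.644 − 1)/0.7096 + (1.578 − 1)/79.62 = 2.325
NF = 10 log₁₀(2.325) = 3.66 dB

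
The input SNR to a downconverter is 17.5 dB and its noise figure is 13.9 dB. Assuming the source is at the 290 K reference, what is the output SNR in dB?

By definition F = SNR_in/SNR_out, so in dB: SNR_out = SNR_in − NF
SNR_out = 17.5 − 13.9 = 3.6 dB

3.6 dB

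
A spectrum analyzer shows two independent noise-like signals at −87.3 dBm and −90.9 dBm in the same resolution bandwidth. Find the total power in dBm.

Convert to linear, add, convert back:
P₁ = 1.86×10⁻¹² W, P₂ = 8.13×10⁻¹³ W
P_tot = 2.67×10⁻¹² W → 10 log₁₀(P_tot / 10⁻³) = −85.7 dBm

−85.7 dBm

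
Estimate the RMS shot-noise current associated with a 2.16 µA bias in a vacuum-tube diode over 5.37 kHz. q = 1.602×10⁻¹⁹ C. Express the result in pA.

I_n = √(2qI·B)
2qI·B = 2 × 1.602×10⁻¹⁹ × 2.16×10⁻⁶ × 5.37×10³ = 3.72×10⁻²¹ A²
I_n = √(3.72×10⁻²¹) = 6.10×10⁻¹¹ A = 61.0 pA

61.0 pA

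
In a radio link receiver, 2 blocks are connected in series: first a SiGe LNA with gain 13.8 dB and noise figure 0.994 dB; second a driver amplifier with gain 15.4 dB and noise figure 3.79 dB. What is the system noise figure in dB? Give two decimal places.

1.19 dB

Convert to linear (a loss of L dB is a gain of −L dB): F_i = 10^(NF_i/10), G_i = 10^(G_i,dB/10)
  Stage 1: F_1 = 10^(0.994/10) = 1.257, G_1 = 10^(13.8/10) = 23.99
  Stage 2: F_2 = 10^(3.79/10) = 2.393, G_2 = 10^(15.4/10) = 34.67
Friis cascade:
  F = 1.257 + (2.393 − 1)/23.99 = 1.315
NF = 10 log₁₀(1.315) = 1.19 dB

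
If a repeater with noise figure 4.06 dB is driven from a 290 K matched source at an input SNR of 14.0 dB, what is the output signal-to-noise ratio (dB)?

By definition F = SNR_in/SNR_out, so in dB: SNR_out = SNR_in − NF
SNR_out = 14.0 − 4.06 = 9.94 dB

9.94 dB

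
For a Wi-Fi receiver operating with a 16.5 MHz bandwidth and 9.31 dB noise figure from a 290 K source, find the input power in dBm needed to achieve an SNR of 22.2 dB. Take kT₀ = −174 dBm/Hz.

Sensitivity = −174 + 10 log₁₀(B) + NF + SNR_min
= −174 + 72.17 + 9.31 + 22.2
= −70.32 dBm → −70.3 dBm

−70.3 dBm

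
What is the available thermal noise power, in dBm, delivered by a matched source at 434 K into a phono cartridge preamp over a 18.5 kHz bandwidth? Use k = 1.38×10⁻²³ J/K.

P_n = kTB = 1.38×10⁻²³ × 434 × 1.85×10⁴ = 1.11×10⁻¹⁶ W
In dBm: 10 log₁₀(1.11×10⁻¹⁶ / 10⁻³) = −129.6 dBm

−129.6 dBm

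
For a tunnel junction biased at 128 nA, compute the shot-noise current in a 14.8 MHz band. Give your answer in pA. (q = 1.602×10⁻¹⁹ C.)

779 pA

I_n = √(2qI·B)
2qI·B = 2 × 1.602×10⁻¹⁹ × 1.28×10⁻⁷ × 1.48×10⁷ = 6.07×10⁻¹⁹ A²
I_n = √(6.07×10⁻¹⁹) = 7.79×10⁻¹⁰ A = 779 pA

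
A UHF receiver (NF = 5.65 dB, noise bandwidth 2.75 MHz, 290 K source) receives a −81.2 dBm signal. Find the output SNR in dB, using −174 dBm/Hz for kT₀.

22.8 dB

Noise floor: N = −174 + 10 log₁₀(B) + NF
10 log₁₀(2.75×10⁶) = 64.39 dB
N = −174 + 64.39 + 5.65 = −103.96 dBm
SNR = P_sig − N = −81.2 − (−103.96) = 22.76 dB → 22.8 dB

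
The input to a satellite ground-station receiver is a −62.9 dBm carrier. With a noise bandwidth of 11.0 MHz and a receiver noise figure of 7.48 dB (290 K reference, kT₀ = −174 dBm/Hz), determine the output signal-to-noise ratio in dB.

33.2 dB

Noise floor: N = −174 + 10 log₁₀(B) + NF
10 log₁₀(1.10×10⁷) = 70.41 dB
N = −174 + 70.41 + 7.48 = −96.11 dBm
SNR = P_sig − N = −62.9 − (−96.11) = 33.21 dB → 33.2 dB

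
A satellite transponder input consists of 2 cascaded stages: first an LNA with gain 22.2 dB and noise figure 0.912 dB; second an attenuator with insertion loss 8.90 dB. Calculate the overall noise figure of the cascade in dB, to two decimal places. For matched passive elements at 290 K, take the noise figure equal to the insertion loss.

Convert to linear (a loss of L dB is a gain of −L dB): F_i = 10^(NF_i/10), G_i = 10^(G_i,dB/10)
  Stage 1: F_1 = 10^(0.912/10) = 1.234, G_1 = 10^(22.2/10) = 166.0
  Stage 2: F_2 = 10^(8.90/10) = 7.762, G_2 = 10^(−8.90/10) = 0.1288
Friis cascade:
  F = 1.234 + (7.762 − 1)/166.0 = 1.274
NF = 10 log₁₀(1.274) = 1.05 dB

1.05 dB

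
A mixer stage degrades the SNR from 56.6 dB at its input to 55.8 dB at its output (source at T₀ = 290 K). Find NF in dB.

NF (dB) = SNR_in(dB) − SNR_out(dB) when the source is at T₀
NF = 56.6 − 55.8 = 0.8 dB

0.8 dB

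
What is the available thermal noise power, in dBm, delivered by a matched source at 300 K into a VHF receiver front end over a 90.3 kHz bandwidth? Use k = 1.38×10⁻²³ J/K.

−124.3 dBm

P_n = kTB = 1.38×10⁻²³ × 300 × 9.03×10⁴ = 3.74×10⁻¹⁶ W
In dBm: 10 log₁₀(3.74×10⁻¹⁶ / 10⁻³) = −124.3 dBm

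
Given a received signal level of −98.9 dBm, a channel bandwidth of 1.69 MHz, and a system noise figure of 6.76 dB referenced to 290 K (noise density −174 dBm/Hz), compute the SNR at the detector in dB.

6.1 dB

Noise floor: N = −174 + 10 log₁₀(B) + NF
10 log₁₀(1.69×10⁶) = 62.28 dB
N = −174 + 62.28 + 6.76 = −104.96 dBm
SNR = P_sig − N = −98.9 − (−104.96) = 6.06 dB → 6.1 dB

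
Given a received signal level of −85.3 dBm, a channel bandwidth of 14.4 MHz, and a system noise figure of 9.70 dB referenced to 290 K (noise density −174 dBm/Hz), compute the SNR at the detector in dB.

Noise floor: N = −174 + 10 log₁₀(B) + NF
10 log₁₀(1.44×10⁷) = 71.58 dB
N = −174 + 71.58 + 9.70 = −92.72 dBm
SNR = P_sig − N = −85.3 − (−92.72) = 7.42 dB → 7.4 dB

7.4 dB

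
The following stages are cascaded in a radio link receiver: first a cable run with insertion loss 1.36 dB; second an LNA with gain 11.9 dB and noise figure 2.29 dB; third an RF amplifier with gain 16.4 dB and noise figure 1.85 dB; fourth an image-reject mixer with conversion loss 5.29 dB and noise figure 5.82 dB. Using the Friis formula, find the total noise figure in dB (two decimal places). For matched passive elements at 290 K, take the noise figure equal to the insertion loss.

3.75 dB

Convert to linear (a loss of L dB is a gain of −L dB): F_i = 10^(NF_i/10), G_i = 10^(G_i,dB/10)
  Stage 1: F_1 = 10^(1.36/10) = 1.368, G_1 = 10^(−1.36/10) = 0.7311
  Stage 2: F_2 = 10^(2.29/10) = 1.694, G_2 = 10^(11.9/10) = 15.49
  Stage 3: F_3 = 10^(1.85/10) = 1.531, G_3 = 10^(16.4/10) = 43.65
  Stage 4: F_4 = 10^(5.82/10) = 3.819, G_4 = 10^(−5.29/10) = 0.2958
Friis cascade:
  F = 1.368 + (1.694 − 1)/0.7311 + (1.531 − 1)/11.32 + (3.819 − 1)/494.3 = 2.370
NF = 10 log₁₀(2.370) = 3.75 dB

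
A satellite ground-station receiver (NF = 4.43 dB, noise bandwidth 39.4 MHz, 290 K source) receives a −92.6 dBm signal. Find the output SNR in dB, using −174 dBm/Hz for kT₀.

1.0 dB

Noise floor: N = −174 + 10 log₁₀(B) + NF
10 log₁₀(3.94×10⁷) = 75.95 dB
N = −174 + 75.95 + 4.43 = −93.62 dBm
SNR = P_sig − N = −92.6 − (−93.62) = 1.02 dB → 1.0 dB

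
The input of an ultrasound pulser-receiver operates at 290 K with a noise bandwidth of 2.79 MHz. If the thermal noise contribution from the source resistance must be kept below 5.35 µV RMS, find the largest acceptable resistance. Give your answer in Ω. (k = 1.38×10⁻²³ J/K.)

Johnson–Nyquist: V_n = √(4kTRB) ⇒ R = V_n² / (4kTB)
4kTB = 4 × 1.38×10⁻²³ × 290 × 2.79×10⁶ = 4.47×10⁻¹⁴
R = (5.35×10⁻⁶)² / 4.47×10⁻¹⁴ = 6.41×10² Ω = 641 Ω

641 Ω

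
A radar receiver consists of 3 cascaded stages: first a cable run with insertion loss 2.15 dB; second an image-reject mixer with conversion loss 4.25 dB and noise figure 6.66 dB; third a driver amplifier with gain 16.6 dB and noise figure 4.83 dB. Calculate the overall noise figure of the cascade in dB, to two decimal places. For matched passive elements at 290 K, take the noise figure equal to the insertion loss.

12.18 dB

Convert to linear (a loss of L dB is a gain of −L dB): F_i = 10^(NF_i/10), G_i = 10^(G_i,dB/10)
  Stage 1: F_1 = 10^(2.15/10) = 1.641, G_1 = 10^(−2.15/10) = 0.6095
  Stage 2: F_2 = 10^(6.66/10) = 4.634, G_2 = 10^(−4.25/10) = 0.3758
  Stage 3: F_3 = 10^(4.83/10) = 3.041, G_3 = 10^(16.6/10) = 45.71
Friis cascade:
  F = 1.641 + (4.634 − 1)/0.6095 + (3.041 − 1)/0.2291 = 16.51
NF = 10 log₁₀(16.51) = 12.18 dB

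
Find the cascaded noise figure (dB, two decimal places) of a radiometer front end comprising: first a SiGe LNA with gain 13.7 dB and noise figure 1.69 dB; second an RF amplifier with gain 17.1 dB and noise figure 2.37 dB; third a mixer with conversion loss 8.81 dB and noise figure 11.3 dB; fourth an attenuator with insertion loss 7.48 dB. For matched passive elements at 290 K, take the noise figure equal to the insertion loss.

1.89 dB

Convert to linear (a loss of L dB is a gain of −L dB): F_i = 10^(NF_i/10), G_i = 10^(G_i,dB/10)
  Stage 1: F_1 = 10^(1.69/10) = 1.476, G_1 = 10^(13.7/10) = 23.44
  Stage 2: F_2 = 10^(2.37/10) = 1.726, G_2 = 10^(17.1/10) = 51.29
  Stage 3: F_3 = 10^(11.3/10) = 13.49, G_3 = 10^(−8.81/10) = 0.1315
  Stage 4: F_4 = 10^(7.48/10) = 5.598, G_4 = 10^(−7.48/10) = 0.1786
Friis cascade:
  F = 1.476 + (1.726 − 1)/23.44 + (13.49 − 1)/1202 + (5.598 − 1)/158.1 = 1.546
NF = 10 log₁₀(1.546) = 1.89 dB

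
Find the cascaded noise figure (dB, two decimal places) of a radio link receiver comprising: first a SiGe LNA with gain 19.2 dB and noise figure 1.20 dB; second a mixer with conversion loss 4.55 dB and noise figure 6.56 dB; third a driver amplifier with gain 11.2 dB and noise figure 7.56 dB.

Convert to linear (a loss of L dB is a gain of −L dB): F_i = 10^(NF_i/10), G_i = 10^(G_i,dB/10)
  Stage 1: F_1 = 10^(1.20/10) = 1.318, G_1 = 10^(19.2/10) = 83.18
  Stage 2: F_2 = 10^(6.56/10) = 4.529, G_2 = 10^(−4.55/10) = 0.3508
  Stage 3: F_3 = 10^(7.56/10) = 5.702, G_3 = 10^(11.2/10) = 13.18
Friis cascade:
  F = 1.318 + (4.529 − 1)/83.18 + (5.702 − 1)/29.17 = 1.522
NF = 10 log₁₀(1.522) = 1.82 dB

1.82 dB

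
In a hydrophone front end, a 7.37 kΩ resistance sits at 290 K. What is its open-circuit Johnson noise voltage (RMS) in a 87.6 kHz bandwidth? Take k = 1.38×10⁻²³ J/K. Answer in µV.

3.21 µV

V_n = √(4kTRB)
4kTRB = 4 × 1.38×10⁻²³ × 290 × 7.37×10³ × 8.76×10⁴ = 1.03×10⁻¹¹ V²
V_n = √(1.03×10⁻¹¹) = 3.21×10⁻⁶ V = 3.21 µV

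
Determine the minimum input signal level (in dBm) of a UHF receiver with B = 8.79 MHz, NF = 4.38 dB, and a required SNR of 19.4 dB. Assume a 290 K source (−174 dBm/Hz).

−80.8 dBm

Sensitivity = −174 + 10 log₁₀(B) + NF + SNR_min
= −174 + 69.44 + 4.38 + 19.4
= −80.78 dBm → −80.8 dBm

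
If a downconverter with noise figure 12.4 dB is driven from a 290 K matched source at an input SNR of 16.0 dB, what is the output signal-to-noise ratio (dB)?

3.6 dB

By definition F = SNR_in/SNR_out, so in dB: SNR_out = SNR_in − NF
SNR_out = 16.0 − 12.4 = 3.6 dB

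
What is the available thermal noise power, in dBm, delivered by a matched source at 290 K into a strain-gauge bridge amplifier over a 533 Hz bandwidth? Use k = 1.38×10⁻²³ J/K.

−146.7 dBm

P_n = kTB = 1.38×10⁻²³ × 290 × 5.33×10² = 2.13×10⁻¹⁸ W
In dBm: 10 log₁₀(2.13×10⁻¹⁸ / 10⁻³) = −146.7 dBm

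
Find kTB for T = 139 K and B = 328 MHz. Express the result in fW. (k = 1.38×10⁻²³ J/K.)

629 fW

P_n = kTB = 1.38×10⁻²³ × 139 × 3.28×10⁸ = 6.29×10⁻¹³ W = 629 fW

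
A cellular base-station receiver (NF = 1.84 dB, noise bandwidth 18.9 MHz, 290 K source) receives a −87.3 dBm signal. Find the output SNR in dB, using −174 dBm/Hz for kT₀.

Noise floor: N = −174 + 10 log₁₀(B) + NF
10 log₁₀(1.89×10⁷) = 72.76 dB
N = −174 + 72.76 + 1.84 = −99.40 dBm
SNR = P_sig − N = −87.3 − (−99.40) = 12.10 dB → 12.1 dB

12.1 dB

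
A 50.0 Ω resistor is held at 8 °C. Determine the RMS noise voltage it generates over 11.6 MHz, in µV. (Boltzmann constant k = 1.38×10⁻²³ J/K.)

3.00 µV

T = 8 °C + 273.15 = 281.15 K
V_n = √(4kTRB)
4kTRB = 4 × 1.38×10⁻²³ × 281.15 × 5.00×10¹ × 1.16×10⁷ = 9.00×10⁻¹² V²
V_n = √(9.00×10⁻¹²) = 3.00×10⁻⁶ V = 3.00 µV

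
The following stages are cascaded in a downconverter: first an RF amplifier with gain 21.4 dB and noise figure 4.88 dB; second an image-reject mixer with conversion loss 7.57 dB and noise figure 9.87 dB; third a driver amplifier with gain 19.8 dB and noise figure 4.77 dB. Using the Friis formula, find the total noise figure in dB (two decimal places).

5.08 dB

Convert to linear (a loss of L dB is a gain of −L dB): F_i = 10^(NF_i/10), G_i = 10^(G_i,dB/10)
  Stage 1: F_1 = 10^(4.88/10) = 3.076, G_1 = 10^(21.4/10) = 138.0
  Stage 2: F_2 = 10^(9.87/10) = 9.705, G_2 = 10^(−7.57/10) = 0.1750
  Stage 3: F_3 = 10^(4.77/10) = 2.999, G_3 = 10^(19.8/10) = 95.50
Friis cascade:
  F = 3.076 + (9.705 − 1)/138.0 + (2.999 − 1)/24.15 = 3.222
NF = 10 log₁₀(3.222) = 5.08 dB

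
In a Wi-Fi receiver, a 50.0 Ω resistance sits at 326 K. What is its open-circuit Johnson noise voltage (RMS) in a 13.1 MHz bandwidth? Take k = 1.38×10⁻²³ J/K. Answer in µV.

3.43 µV

V_n = √(4kTRB)
4kTRB = 4 × 1.38×10⁻²³ × 326 × 5.00×10¹ × 1.31×10⁷ = 1.18×10⁻¹¹ V²
V_n = √(1.18×10⁻¹¹) = 3.43×10⁻⁶ V = 3.43 µV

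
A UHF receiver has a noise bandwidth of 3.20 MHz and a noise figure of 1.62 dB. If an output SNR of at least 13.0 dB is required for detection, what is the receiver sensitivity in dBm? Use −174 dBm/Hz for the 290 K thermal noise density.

−94.3 dBm

Sensitivity = −174 + 10 log₁₀(B) + NF + SNR_min
= −174 + 65.05 + 1.62 + 13.0
= −94.33 dBm → −94.3 dBm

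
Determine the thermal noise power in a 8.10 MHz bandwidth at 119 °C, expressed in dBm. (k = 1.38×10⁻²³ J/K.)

−103.6 dBm

T = 119 °C + 273.15 = 392.15 K
P_n = kTB = 1.38×10⁻²³ × 392.15 × 8.10×10⁶ = 4.38×10⁻¹⁴ W
In dBm: 10 log₁₀(4.38×10⁻¹⁴ / 10⁻³) = −103.6 dBm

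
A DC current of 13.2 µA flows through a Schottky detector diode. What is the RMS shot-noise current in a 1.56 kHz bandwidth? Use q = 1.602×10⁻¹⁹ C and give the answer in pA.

81.2 pA

I_n = √(2qI·B)
2qI·B = 2 × 1.602×10⁻¹⁹ × 1.32×10⁻⁵ × 1.56×10³ = 6.60×10⁻²¹ A²
I_n = √(6.60×10⁻²¹) = 8.12×10⁻¹¹ A = 81.2 pA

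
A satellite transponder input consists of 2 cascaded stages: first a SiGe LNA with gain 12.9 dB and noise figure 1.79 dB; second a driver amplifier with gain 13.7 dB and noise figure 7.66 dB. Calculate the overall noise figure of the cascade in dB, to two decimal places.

2.45 dB

Convert to linear (a loss of L dB is a gain of −L dB): F_i = 10^(NF_i/10), G_i = 10^(G_i,dB/10)
  Stage 1: F_1 = 10^(1.79/10) = 1.510, G_1 = 10^(12.9/10) = 19.50
  Stage 2: F_2 = 10^(7.66/10) = 5.834, G_2 = 10^(13.7/10) = 23.44
Friis cascade:
  F = 1.510 + (5.834 − 1)/19.50 = 1.758
NF = 10 log₁₀(1.758) = 2.45 dB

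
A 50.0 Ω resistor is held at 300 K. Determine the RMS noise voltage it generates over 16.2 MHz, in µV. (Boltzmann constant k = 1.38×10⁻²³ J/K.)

3.66 µV

V_n = √(4kTRB)
4kTRB = 4 × 1.38×10⁻²³ × 300 × 5.00×10¹ × 1.62×10⁷ = 1.34×10⁻¹¹ V²
V_n = √(1.34×10⁻¹¹) = 3.66×10⁻⁶ V = 3.66 µV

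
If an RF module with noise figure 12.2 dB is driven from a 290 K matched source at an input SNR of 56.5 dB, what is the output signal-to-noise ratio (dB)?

By definition F = SNR_in/SNR_out, so in dB: SNR_out = SNR_in − NF
SNR_out = 56.5 − 12.2 = 44.3 dB

44.3 dB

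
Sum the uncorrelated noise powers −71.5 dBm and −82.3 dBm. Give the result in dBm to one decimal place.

Convert to linear, add, convert back:
P₁ = 7.08×10⁻¹¹ W, P₂ = 5.89×10⁻¹² W
P_tot = 7.67×10⁻¹¹ W → 10 log₁₀(P_tot / 10⁻³) = −71.2 dBm

−71.2 dBm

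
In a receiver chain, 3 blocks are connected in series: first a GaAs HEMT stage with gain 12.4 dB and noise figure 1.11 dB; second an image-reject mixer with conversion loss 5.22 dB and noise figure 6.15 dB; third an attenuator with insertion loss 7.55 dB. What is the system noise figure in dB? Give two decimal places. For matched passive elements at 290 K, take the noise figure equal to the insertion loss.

3.74 dB

Convert to linear (a loss of L dB is a gain of −L dB): F_i = 10^(NF_i/10), G_i = 10^(G_i,dB/10)
  Stage 1: F_1 = 10^(1.11/10) = 1.291, G_1 = 10^(12.4/10) = 17.38
  Stage 2: F_2 = 10^(6.15/10) = 4.121, G_2 = 10^(−5.22/10) = 0.3006
  Stage 3: F_3 = 10^(7.55/10) = 5.689, G_3 = 10^(−7.55/10) = 0.1758
Friis cascade:
  F = 1.291 + (4.121 − 1)/17.38 + (5.689 − 1)/5.224 = 2.368
NF = 10 log₁₀(2.368) = 3.74 dB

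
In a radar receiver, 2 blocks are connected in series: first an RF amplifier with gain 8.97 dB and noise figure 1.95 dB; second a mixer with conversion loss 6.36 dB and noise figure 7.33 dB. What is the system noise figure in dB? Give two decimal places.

Convert to linear (a loss of L dB is a gain of −L dB): F_i = 10^(NF_i/10), G_i = 10^(G_i,dB/10)
  Stage 1: F_1 = 10^(1.95/10) = 1.567, G_1 = 10^(8.97/10) = 7.889
  Stage 2: F_2 = 10^(7.33/10) = 5.408, G_2 = 10^(−6.36/10) = 0.2312
Friis cascade:
  F = 1.567 + (5.408 − 1)/7.889 = 2.125
NF = 10 log₁₀(2.125) = 3.27 dB

3.27 dB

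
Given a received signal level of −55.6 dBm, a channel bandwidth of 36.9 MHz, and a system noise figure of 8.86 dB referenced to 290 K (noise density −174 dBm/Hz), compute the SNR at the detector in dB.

33.9 dB

Noise floor: N = −174 + 10 log₁₀(B) + NF
10 log₁₀(3.69×10⁷) = 75.67 dB
N = −174 + 75.67 + 8.86 = −89.47 dBm
SNR = P_sig − N = −55.6 − (−89.47) = 33.87 dB → 33.9 dB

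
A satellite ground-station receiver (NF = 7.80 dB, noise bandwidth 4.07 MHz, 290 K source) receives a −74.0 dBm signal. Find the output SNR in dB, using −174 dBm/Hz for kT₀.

Noise floor: N = −174 + 10 log₁₀(B) + NF
10 log₁₀(4.07×10⁶) = 66.1 dB
N = −174 + 66.1 + 7.80 = −100.10 dBm
SNR = P_sig − N = −74.0 − (−100.10) = 26.10 dB → 26.1 dB

26.1 dB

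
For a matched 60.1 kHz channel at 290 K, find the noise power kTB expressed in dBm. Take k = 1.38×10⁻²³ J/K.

−126.2 dBm

P_n = kTB = 1.38×10⁻²³ × 290 × 6.01×10⁴ = 2.41×10⁻¹⁶ W
In dBm: 10 log₁₀(2.41×10⁻¹⁶ / 10⁻³) = −126.2 dBm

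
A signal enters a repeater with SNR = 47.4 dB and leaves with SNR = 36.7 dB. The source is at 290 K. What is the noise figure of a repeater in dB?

NF (dB) = SNR_in(dB) − SNR_out(dB) when the source is at T₀
NF = 47.4 − 36.7 = 10.7 dB

10.7 dB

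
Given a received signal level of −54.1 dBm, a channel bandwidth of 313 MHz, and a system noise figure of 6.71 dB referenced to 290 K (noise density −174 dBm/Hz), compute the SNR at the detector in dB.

28.2 dB

Noise floor: N = −174 + 10 log₁₀(B) + NF
10 log₁₀(3.13×10⁸) = 84.96 dB
N = −174 + 84.96 + 6.71 = −82.33 dBm
SNR = P_sig − N = −54.1 − (−82.33) = 28.23 dB → 28.2 dB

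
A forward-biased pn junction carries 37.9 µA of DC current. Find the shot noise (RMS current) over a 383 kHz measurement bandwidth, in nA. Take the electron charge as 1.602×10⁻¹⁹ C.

2.16 nA

I_n = √(2qI·B)
2qI·B = 2 × 1.602×10⁻¹⁹ × 3.79×10⁻⁵ × 3.83×10⁵ = 4.65×10⁻¹⁸ A²
I_n = √(4.65×10⁻¹⁸) = 2.16×10⁻⁹ A = 2.16 nA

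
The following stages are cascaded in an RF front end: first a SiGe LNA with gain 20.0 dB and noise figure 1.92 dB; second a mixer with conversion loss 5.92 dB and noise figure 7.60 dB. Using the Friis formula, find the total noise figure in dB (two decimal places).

2.05 dB

Convert to linear (a loss of L dB is a gain of −L dB): F_i = 10^(NF_i/10), G_i = 10^(G_i,dB/10)
  Stage 1: F_1 = 10^(1.92/10) = 1.556, G_1 = 10^(20.0/10) = 100.0
  Stage 2: F_2 = 10^(7.60/10) = 5.754, G_2 = 10^(−5.92/10) = 0.2559
Friis cascade:
  F = 1.556 + (5.754 − 1)/100.0 = 1.604
NF = 10 log₁₀(1.604) = 2.05 dB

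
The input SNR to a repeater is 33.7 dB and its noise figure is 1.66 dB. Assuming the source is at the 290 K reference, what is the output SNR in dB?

By definition F = SNR_in/SNR_out, so in dB: SNR_out = SNR_in − NF
SNR_out = 33.7 − 1.66 = 32.04 dB

32.04 dB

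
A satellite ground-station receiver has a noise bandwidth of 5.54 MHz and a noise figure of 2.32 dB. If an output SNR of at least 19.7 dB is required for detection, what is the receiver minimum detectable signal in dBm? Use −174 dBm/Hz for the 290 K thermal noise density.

Sensitivity = −174 + 10 log₁₀(B) + NF + SNR_min
= −174 + 67.44 + 2.32 + 19.7
= −84.54 dBm → −84.5 dBm

−84.5 dBm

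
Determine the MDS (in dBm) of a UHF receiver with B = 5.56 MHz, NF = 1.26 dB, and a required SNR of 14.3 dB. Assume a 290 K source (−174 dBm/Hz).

Sensitivity = −174 + 10 log₁₀(B) + NF + SNR_min
= −174 + 67.45 + 1.26 + 14.3
= −90.99 dBm → −91.0 dBm

−91.0 dBm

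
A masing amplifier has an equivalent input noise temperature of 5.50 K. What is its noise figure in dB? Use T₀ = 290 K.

F = 1 + T_e/T₀ = 1 + 5.50/290 = 1.01897
NF = 10 log₁₀(1.01897) = 0.082 dB

0.082 dB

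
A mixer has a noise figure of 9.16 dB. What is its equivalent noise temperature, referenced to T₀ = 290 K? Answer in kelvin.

F = 10^(9.16/10) = 8.24138
T_e = (F − 1)·T₀ = (8.24138 − 1) × 290 = 2100 K

2100 K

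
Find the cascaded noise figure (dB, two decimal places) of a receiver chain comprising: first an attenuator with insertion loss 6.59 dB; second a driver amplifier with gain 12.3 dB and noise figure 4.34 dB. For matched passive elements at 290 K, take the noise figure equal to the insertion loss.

Convert to linear (a loss of L dB is a gain of −L dB): F_i = 10^(NF_i/10), G_i = 10^(G_i,dB/10)
  Stage 1: F_1 = 10^(6.59/10) = 4.560, G_1 = 10^(−6.59/10) = 0.2193
  Stage 2: F_2 = 10^(4.34/10) = 2.716, G_2 = 10^(12.3/10) = 16.98
Friis cascade:
  F = 4.560 + (2.716 − 1)/0.2193 = 12.39
NF = 10 log₁₀(12.39) = 10.93 dB

10.93 dB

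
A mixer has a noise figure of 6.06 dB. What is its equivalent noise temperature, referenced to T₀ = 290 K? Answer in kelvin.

881 K

F = 10^(6.06/10) = 4.03645
T_e = (F − 1)·T₀ = (4.03645 − 1) × 290 = 881 K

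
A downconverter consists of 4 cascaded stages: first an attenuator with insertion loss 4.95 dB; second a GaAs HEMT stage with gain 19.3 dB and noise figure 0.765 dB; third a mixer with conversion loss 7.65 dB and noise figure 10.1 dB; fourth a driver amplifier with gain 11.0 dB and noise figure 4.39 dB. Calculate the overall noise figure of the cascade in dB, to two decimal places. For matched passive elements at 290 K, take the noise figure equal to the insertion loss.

Convert to linear (a loss of L dB is a gain of −L dB): F_i = 10^(NF_i/10), G_i = 10^(G_i,dB/10)
  Stage 1: F_1 = 10^(4.95/10) = 3.126, G_1 = 10^(−4.95/10) = 0.3199
  Stage 2: F_2 = 10^(0.765/10) = 1.193, G_2 = 10^(19.3/10) = 85.11
  Stage 3: F_3 = 10^(10.1/10) = 10.23, G_3 = 10^(−7.65/10) = 0.1718
  Stage 4: F_4 = 10^(4.39/10) = 2.748, G_4 = 10^(11.0/10) = 12.59
Friis cascade:
  F = 3.126 + (1.193 − 1)/0.3199 + (10.23 − 1)/27.23 + (2.748 − 1)/4.677 = 4.441
NF = 10 log₁₀(4.441) = 6.47 dB

6.47 dB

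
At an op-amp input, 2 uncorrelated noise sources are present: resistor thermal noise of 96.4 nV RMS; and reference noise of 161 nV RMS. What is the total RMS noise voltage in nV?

Uncorrelated sources add in power (mean-square): V_tot = √(ΣV_i²)
V_tot = √[(9.64×10⁻⁸)² + (1.61×10⁻⁷)²] = 1.88×10⁻⁷ V = 188 nV

188 nV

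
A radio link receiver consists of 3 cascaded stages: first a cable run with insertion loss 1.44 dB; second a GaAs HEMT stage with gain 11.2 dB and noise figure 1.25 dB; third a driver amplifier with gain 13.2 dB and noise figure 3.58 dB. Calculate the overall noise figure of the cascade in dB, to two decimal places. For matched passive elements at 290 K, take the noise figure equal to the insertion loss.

3.00 dB

Convert to linear (a loss of L dB is a gain of −L dB): F_i = 10^(NF_i/10), G_i = 10^(G_i,dB/10)
  Stage 1: F_1 = 10^(1.44/10) = 1.393, G_1 = 10^(−1.44/10) = 0.7178
  Stage 2: F_2 = 10^(1.25/10) = 1.334, G_2 = 10^(11.2/10) = 13.18
  Stage 3: F_3 = 10^(3.58/10) = 2.280, G_3 = 10^(13.2/10) = 20.89
Friis cascade:
  F = 1.393 + (1.334 − 1)/0.7178 + (2.280 − 1)/9.462 = 1.993
NF = 10 log₁₀(1.993) = 3.00 dB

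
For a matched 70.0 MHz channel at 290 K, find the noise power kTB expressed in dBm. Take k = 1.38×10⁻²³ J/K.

P_n = kTB = 1.38×10⁻²³ × 290 × 7.00×10⁷ = 2.80×10⁻¹³ W
In dBm: 10 log₁₀(2.80×10⁻¹³ / 10⁻³) = −95.5 dBm

−95.5 dBm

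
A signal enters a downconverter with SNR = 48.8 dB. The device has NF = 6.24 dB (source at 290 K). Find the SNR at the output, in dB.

By definition F = SNR_in/SNR_out, so in dB: SNR_out = SNR_in − NF
SNR_out = 48.8 − 6.24 = 42.56 dB

42.56 dB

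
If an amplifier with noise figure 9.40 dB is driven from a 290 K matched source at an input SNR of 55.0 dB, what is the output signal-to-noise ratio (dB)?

By definition F = SNR_in/SNR_out, so in dB: SNR_out = SNR_in − NF
SNR_out = 55.0 − 9.40 = 45.60 dB

45.60 dB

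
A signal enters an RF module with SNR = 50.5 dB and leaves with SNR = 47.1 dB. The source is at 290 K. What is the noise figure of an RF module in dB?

3.4 dB

NF (dB) = SNR_in(dB) − SNR_out(dB) when the source is at T₀
NF = 50.5 − 47.1 = 3.4 dB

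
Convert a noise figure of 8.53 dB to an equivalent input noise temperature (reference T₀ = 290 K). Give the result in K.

1777 K

F = 10^(8.53/10) = 7.12853
T_e = (F − 1)·T₀ = (7.12853 − 1) × 290 = 1777 K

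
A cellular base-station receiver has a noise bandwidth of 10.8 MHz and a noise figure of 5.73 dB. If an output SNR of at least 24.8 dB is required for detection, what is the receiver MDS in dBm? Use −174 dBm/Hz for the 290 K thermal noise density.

Sensitivity = −174 + 10 log₁₀(B) + NF + SNR_min
= −174 + 70.33 + 5.73 + 24.8
= −73.14 dBm → −73.1 dBm

−73.1 dBm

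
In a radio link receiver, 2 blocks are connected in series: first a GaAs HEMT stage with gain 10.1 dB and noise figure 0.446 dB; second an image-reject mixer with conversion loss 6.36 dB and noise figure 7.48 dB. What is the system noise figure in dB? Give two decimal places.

Convert to linear (a loss of L dB is a gain of −L dB): F_i = 10^(NF_i/10), G_i = 10^(G_i,dB/10)
  Stage 1: F_1 = 10^(0.446/10) = 1.108, G_1 = 10^(10.1/10) = 10.23
  Stage 2: F_2 = 10^(7.48/10) = 5.598, G_2 = 10^(−6.36/10) = 0.2312
Friis cascade:
  F = 1.108 + (5.598 − 1)/10.23 = 1.557
NF = 10 log₁₀(1.557) = 1.92 dB

1.92 dB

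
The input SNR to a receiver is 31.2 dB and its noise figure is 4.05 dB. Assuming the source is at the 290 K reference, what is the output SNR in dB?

By definition F = SNR_in/SNR_out, so in dB: SNR_out = SNR_in − NF
SNR_out = 31.2 − 4.05 = 27.15 dB

27.15 dB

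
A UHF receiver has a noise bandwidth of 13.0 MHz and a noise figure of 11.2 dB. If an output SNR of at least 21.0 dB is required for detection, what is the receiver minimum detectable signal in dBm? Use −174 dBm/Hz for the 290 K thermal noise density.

−70.7 dBm

Sensitivity = −174 + 10 log₁₀(B) + NF + SNR_min
= −174 + 71.14 + 11.2 + 21.0
= −70.66 dBm → −70.7 dBm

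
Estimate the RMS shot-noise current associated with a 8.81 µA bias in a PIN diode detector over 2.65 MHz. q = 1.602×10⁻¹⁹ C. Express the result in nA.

I_n = √(2qI·B)
2qI·B = 2 × 1.602×10⁻¹⁹ × 8.81×10⁻⁶ × 2.65×10⁶ = 7.48×10⁻¹⁸ A²
I_n = √(7.48×10⁻¹⁸) = 2.73×10⁻⁹ A = 2.73 nA

2.73 nA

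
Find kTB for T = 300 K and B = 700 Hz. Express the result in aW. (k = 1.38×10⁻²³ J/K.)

2.90 aW

P_n = kTB = 1.38×10⁻²³ × 300 × 7.00×10² = 2.90×10⁻¹⁸ W = 2.90 aW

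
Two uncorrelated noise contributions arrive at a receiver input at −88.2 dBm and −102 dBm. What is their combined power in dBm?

Convert to linear, add, convert back:
P₁ = 1.51×10⁻¹² W, P₂ = 6.31×10⁻¹⁴ W
P_tot = 1.58×10⁻¹² W → 10 log₁₀(P_tot / 10⁻³) = −88.0 dBm

−88.0 dBm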